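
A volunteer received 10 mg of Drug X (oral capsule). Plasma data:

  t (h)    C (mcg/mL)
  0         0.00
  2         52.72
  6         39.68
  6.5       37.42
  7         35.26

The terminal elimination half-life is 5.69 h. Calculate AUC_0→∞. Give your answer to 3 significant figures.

AUC = 564 mcg/mL·h

Trapezoidal AUC_0→7:
  [0→2]: (0.00+52.72)/2 × 2 = 52.72
  [2→6]: (52.72+39.68)/2 × 4 = 184.8
  [6→6.5]: (39.68+37.42)/2 × 0.5 = 19.275
  [6.5→7]: (37.42+35.26)/2 × 0.5 = 18.17
  Sum = 274.965 mcg/mL·h
k_e = ln2 / t½ = 0.693147 / 5.69 = 0.1218 h^-1
Extrapolated tail: C_last / k_e = 35.26 / 0.1218 = 289.491
AUC_0→∞ = 274.965 + 289.491 = 564.456 mcg/mL·h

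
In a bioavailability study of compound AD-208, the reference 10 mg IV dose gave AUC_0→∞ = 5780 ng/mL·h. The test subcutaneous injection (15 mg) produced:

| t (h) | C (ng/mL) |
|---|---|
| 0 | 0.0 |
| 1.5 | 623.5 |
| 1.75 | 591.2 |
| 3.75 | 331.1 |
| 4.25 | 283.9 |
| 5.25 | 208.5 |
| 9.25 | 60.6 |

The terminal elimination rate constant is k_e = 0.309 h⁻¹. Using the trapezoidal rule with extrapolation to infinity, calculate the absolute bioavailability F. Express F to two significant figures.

F = 0.31

Trapezoidal AUC_0→9.25 (subcutaneous injection):
  [0→1.5]: (0.0+623.5)/2 × 1.5 = 467.625
  [1.5→1.75]: (623.5+591.2)/2 × 0.25 = 151.8375
  [1.75→3.75]: (591.2+331.1)/2 × 2 = 922.3
  [3.75→4.25]: (331.1+283.9)/2 × 0.5 = 153.75
  [4.25→5.25]: (283.9+208.5)/2 × 1 = 246.2
  [5.25→9.25]: (208.5+60.6)/2 × 4 = 538.2
  Sum = 2479.9125 ng/mL·h
Tail: C_last/k_e = 60.6/0.309 = 196.117
AUC_0→∞ (subcutaneous injection) = 2479.9125 + 196.117 = 2676.0295 ng/mL·h
F = (AUC_ev/D_ev)/(AUC_iv/D_iv) = (2676.0295/15)/(5780/10) = 178.402/578 = 0.3087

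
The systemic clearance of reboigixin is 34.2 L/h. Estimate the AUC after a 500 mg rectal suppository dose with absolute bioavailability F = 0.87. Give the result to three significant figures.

AUC_0→∞ = F × Dose / CL
        = 0.87 × 500 / 34.2 = 12.7193 mg/L·h

AUC = 12.7 mg/L·h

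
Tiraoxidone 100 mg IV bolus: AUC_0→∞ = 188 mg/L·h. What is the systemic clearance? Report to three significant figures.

CL = Dose_iv / AUC_0→∞
   = 100 / 188 = 0.531915 L/h

CL = 0.532 L/h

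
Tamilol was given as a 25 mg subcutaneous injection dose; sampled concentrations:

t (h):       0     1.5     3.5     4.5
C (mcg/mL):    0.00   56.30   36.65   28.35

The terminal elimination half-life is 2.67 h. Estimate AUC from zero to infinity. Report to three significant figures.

Trapezoidal AUC_0→4.5:
  [0→1.5]: (0.00+56.30)/2 × 1.5 = 42.225
  [1.5→3.5]: (56.30+36.65)/2 × 2 = 92.95
  [3.5→4.5]: (36.65+28.35)/2 × 1 = 32.5
  Sum = 167.675 mcg/mL·h
k_e = ln2 / t½ = 0.693147 / 2.67 = 0.2596 h^-1
Extrapolated tail: C_last / k_e = 28.35 / 0.2596 = 109.206
AUC_0→∞ = 167.675 + 109.206 = 276.881 mcg/mL·h

AUC = 277 mcg/mL·h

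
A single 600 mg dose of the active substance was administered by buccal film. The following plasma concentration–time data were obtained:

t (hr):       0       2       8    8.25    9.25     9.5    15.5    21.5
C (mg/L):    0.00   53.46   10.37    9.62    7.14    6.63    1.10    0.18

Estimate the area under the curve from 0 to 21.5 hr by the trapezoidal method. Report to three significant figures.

Trapezoidal AUC_0→21.5:
  [0→2]: (0.00+53.46)/2 × 2 = 53.46
  [2→8]: (53.46+10.37)/2 × 6 = 191.49
  [8→8.25]: (10.37+9.62)/2 × 0.25 = 2.49875
  [8.25→9.25]: (9.62+7.14)/2 × 1 = 8.38
  [9.25→9.5]: (7.14+6.63)/2 × 0.25 = 1.72125
  [9.5→15.5]: (6.63+1.10)/2 × 6 = 23.19
  [15.5→21.5]: (1.10+0.18)/2 × 6 = 3.84
  Sum = 284.58 mg/L·hr

AUC = 285 mg/L·hr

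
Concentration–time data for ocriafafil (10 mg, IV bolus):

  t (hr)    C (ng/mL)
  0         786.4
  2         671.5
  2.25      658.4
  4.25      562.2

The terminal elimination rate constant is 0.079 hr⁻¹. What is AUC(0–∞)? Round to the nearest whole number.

AUC = 9961 ng/mL·hr

Trapezoidal AUC_0→4.25:
  [0→2]: (786.4+671.5)/2 × 2 = 1457.9
  [2→2.25]: (671.5+658.4)/2 × 0.25 = 166.2375
  [2.25→4.25]: (658.4+562.2)/2 × 2 = 1220.6
  Sum = 2844.7375 ng/mL·hr
Extrapolated tail: C_last / k_e = 562.2 / 0.079 = 7116.456
AUC_0→∞ = 2844.7375 + 7116.456 = 9961.1935 ng/mL·hr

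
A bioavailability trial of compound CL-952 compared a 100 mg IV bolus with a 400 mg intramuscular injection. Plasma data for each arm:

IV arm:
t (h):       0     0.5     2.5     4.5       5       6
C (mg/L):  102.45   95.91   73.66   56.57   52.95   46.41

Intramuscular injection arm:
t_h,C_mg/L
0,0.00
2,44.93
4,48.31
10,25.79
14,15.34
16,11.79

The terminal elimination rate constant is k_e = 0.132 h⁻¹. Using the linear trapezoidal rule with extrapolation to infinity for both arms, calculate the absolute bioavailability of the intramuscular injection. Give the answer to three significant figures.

F = 0.180

Trapezoidal AUC_0→6 (IV):
  [0→0.5]: (102.45+95.91)/2 × 0.5 = 49.59
  [0.5→2.5]: (95.91+73.66)/2 × 2 = 169.57
  [2.5→4.5]: (73.66+56.57)/2 × 2 = 130.23
  [4.5→5]: (56.57+52.95)/2 × 0.5 = 27.38
  [5→6]: (52.95+46.41)/2 × 1 = 49.68
  Sum = 426.45 mg/L·h
IV tail: 46.41/0.132 = 351.591; AUC_iv,0→∞ = 426.45 + 351.591 = 778.041 mg/L·h
Trapezoidal AUC_0→16 (intramuscular injection):
  [0→2]: (0.00+44.93)/2 × 2 = 44.93
  [2→4]: (44.93+48.31)/2 × 2 = 93.24
  [4→10]: (48.31+25.79)/2 × 6 = 222.3
  [10→14]: (25.79+15.34)/2 × 4 = 82.26
  [14→16]: (15.34+11.79)/2 × 2 = 27.13
  Sum = 469.86 mg/L·h
intramuscular injection tail: 11.79/0.132 = 89.318; AUC_ev,0→∞ = 469.86 + 89.318 = 559.178 mg/L·h
F = (AUC_ev/D_ev)/(AUC_iv/D_iv) = (559.178/400)/(778.041/100) = 1.397945/7.78041 = 0.1797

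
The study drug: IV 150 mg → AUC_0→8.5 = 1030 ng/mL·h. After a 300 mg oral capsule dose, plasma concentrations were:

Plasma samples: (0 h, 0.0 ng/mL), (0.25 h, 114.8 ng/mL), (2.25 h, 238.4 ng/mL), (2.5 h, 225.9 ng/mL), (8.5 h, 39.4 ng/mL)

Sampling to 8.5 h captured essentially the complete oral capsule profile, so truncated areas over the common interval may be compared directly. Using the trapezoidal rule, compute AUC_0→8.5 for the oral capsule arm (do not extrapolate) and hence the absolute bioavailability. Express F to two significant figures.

F = 0.59

Trapezoidal AUC_0→8.5 (oral capsule):
  [0→0.25]: (0.0+114.8)/2 × 0.25 = 14.35
  [0.25→2.25]: (114.8+238.4)/2 × 2 = 353.2
  [2.25→2.5]: (238.4+225.9)/2 × 0.25 = 58.0375
  [2.5→8.5]: (225.9+39.4)/2 × 6 = 795.9
  Sum = 1221.4875 ng/mL·h
F = (AUC_ev/D_ev)/(AUC_iv/D_iv) = (1221.4875/300)/(1030/150) = 4.071625/6.86667 = 0.5930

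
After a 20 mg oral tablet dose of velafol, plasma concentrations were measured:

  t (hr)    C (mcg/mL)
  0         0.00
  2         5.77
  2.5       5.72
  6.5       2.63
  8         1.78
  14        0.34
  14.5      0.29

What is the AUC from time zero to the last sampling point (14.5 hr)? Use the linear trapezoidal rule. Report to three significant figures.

Trapezoidal AUC_0→14.5:
  [0→2]: (0.00+5.77)/2 × 2 = 5.77
  [2→2.5]: (5.77+5.72)/2 × 0.5 = 2.8725
  [2.5→6.5]: (5.72+2.63)/2 × 4 = 16.7
  [6.5→8]: (2.63+1.78)/2 × 1.5 = 3.3075
  [8→14]: (1.78+0.34)/2 × 6 = 6.36
  [14→14.5]: (0.34+0.29)/2 × 0.5 = 0.1575
  Sum = 35.1675 mcg/mL·hr

AUC = 35.2 mcg/mL·hr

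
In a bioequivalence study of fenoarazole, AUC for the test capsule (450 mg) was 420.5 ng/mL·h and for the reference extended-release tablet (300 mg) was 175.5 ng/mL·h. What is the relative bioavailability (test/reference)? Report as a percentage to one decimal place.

F_rel = (AUC_test/D_test) / (AUC_ref/D_ref)
      = (420.5/450) / (175.5/300)
      = 0.934444 / 0.585 = 1.5973 = 159.73%

F_rel = 159.7%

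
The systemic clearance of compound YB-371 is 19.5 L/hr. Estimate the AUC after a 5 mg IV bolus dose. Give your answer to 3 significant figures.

AUC_0→∞ = Dose_iv / CL
        = 5 / 19.5 = 0.25641 mg/L·hr

AUC = 0.256 mg/L·hr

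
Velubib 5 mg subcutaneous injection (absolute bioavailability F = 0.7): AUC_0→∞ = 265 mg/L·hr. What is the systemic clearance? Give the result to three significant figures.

CL = F × Dose / AUC_0→∞
   = 0.7 × 5 / 265 = 0.0132075 L/hr

CL = 0.0132 L/hr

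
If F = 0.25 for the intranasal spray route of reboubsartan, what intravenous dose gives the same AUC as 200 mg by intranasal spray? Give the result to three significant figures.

D_iv = 50.0 mg

Systemic exposure from an extravascular dose = F × D_ev, so the equivalent IV dose is F × D_ev.
D_iv = F × D_ev = 0.25 × 200 = 50 mg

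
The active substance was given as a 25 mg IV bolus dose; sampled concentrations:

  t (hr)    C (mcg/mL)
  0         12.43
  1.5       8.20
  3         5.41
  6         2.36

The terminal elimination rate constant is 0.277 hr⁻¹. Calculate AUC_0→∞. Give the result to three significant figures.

Trapezoidal AUC_0→6:
  [0→1.5]: (12.43+8.20)/2 × 1.5 = 15.4725
  [1.5→3]: (8.20+5.41)/2 × 1.5 = 10.2075
  [3→6]: (5.41+2.36)/2 × 3 = 11.655
  Sum = 37.335 mcg/mL·hr
Extrapolated tail: C_last / k_e = 2.36 / 0.277 = 8.520
AUC_0→∞ = 37.335 + 8.520 = 45.855 mcg/mL·hr

AUC = 45.9 mcg/mL·hr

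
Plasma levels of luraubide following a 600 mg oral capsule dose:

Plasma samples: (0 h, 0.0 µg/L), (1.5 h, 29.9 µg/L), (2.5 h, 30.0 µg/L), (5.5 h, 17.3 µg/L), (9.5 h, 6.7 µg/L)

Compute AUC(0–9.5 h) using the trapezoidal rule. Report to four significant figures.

AUC = 171.3 µg/L·h

Trapezoidal AUC_0→9.5:
  [0→1.5]: (0.0+29.9)/2 × 1.5 = 22.425
  [1.5→2.5]: (29.9+30.0)/2 × 1 = 29.95
  [2.5→5.5]: (30.0+17.3)/2 × 3 = 70.95
  [5.5→9.5]: (17.3+6.7)/2 × 4 = 48.0
  Sum = 171.325 µg/L·h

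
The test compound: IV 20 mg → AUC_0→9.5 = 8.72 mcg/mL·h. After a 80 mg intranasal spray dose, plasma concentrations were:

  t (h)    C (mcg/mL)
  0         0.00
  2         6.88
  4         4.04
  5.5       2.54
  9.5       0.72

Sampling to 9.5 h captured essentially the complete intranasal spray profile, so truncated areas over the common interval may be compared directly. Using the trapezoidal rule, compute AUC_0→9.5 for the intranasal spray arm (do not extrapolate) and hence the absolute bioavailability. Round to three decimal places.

Trapezoidal AUC_0→9.5 (intranasal spray):
  [0→2]: (0.00+6.88)/2 × 2 = 6.88
  [2→4]: (6.88+4.04)/2 × 2 = 10.92
  [4→5.5]: (4.04+2.54)/2 × 1.5 = 4.935
  [5.5→9.5]: (2.54+0.72)/2 × 4 = 6.52
  Sum = 29.255 mcg/mL·h
F = (AUC_ev/D_ev)/(AUC_iv/D_iv) = (29.255/80)/(8.72/20) = 0.3656875/0.436 = 0.8387

F = 0.839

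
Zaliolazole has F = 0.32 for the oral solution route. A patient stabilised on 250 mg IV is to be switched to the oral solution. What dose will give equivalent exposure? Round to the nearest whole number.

D_oral = 781 mg

For equal systemic exposure: F × D_ev = D_iv
D_ev = D_iv / F = 250 / 0.32 = 781.25 mg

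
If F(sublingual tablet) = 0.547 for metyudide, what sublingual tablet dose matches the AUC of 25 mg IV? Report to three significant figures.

D_sublingual = 45.7 mg

For equal systemic exposure: F × D_ev = D_iv
D_ev = D_iv / F = 25 / 0.547 = 45.7038 mg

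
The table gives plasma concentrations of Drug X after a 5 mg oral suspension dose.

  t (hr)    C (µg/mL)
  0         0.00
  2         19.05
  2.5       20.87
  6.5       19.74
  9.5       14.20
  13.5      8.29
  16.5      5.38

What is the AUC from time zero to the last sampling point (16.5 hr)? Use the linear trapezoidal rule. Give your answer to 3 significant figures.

Trapezoidal AUC_0→16.5:
  [0→2]: (0.00+19.05)/2 × 2 = 19.05
  [2→2.5]: (19.05+20.87)/2 × 0.5 = 9.98
  [2.5→6.5]: (20.87+19.74)/2 × 4 = 81.22
  [6.5→9.5]: (19.74+14.20)/2 × 3 = 50.91
  [9.5→13.5]: (14.20+8.29)/2 × 4 = 44.98
  [13.5→16.5]: (8.29+5.38)/2 × 3 = 20.505
  Sum = 226.645 µg/mL·hr

AUC = 227 µg/mL·hr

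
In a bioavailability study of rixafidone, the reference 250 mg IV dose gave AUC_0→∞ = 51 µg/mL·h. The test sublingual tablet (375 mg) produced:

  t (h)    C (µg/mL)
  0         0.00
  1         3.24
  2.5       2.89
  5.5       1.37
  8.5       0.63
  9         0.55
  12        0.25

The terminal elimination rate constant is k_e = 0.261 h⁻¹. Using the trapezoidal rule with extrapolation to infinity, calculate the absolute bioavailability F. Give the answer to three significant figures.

Trapezoidal AUC_0→12 (sublingual tablet):
  [0→1]: (0.00+3.24)/2 × 1 = 1.62
  [1→2.5]: (3.24+2.89)/2 × 1.5 = 4.5975
  [2.5→5.5]: (2.89+1.37)/2 × 3 = 6.39
  [5.5→8.5]: (1.37+0.63)/2 × 3 = 3.0
  [8.5→9]: (0.63+0.55)/2 × 0.5 = 0.295
  [9→12]: (0.55+0.25)/2 × 3 = 1.2
  Sum = 17.1025 µg/mL·h
Tail: C_last/k_e = 0.25/0.261 = 0.958
AUC_0→∞ (sublingual tablet) = 17.1025 + 0.958 = 18.0605 µg/mL·h
F = (AUC_ev/D_ev)/(AUC_iv/D_iv) = (18.0605/375)/(51/250) = 0.0481613/0.204 = 0.2361

F = 0.236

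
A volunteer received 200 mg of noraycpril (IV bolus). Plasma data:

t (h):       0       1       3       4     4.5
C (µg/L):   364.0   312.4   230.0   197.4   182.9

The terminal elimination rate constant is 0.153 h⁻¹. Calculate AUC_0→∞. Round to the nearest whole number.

Trapezoidal AUC_0→4.5:
  [0→1]: (364.0+312.4)/2 × 1 = 338.2
  [1→3]: (312.4+230.0)/2 × 2 = 542.4
  [3→4]: (230.0+197.4)/2 × 1 = 213.7
  [4→4.5]: (197.4+182.9)/2 × 0.5 = 95.075
  Sum = 1189.375 µg/L·h
Extrapolated tail: C_last / k_e = 182.9 / 0.153 = 1195.425
AUC_0→∞ = 1189.375 + 1195.425 = 2384.8 µg/L·h

AUC = 2385 µg/L·h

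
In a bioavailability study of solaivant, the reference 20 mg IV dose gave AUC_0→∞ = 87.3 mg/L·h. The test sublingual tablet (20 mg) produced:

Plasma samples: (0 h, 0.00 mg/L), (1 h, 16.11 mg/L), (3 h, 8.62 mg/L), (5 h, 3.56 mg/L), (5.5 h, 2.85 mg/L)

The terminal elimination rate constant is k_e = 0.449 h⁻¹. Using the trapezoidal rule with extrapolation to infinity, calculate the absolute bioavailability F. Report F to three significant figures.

Trapezoidal AUC_0→5.5 (sublingual tablet):
  [0→1]: (0.00+16.11)/2 × 1 = 8.055
  [1→3]: (16.11+8.62)/2 × 2 = 24.73
  [3→5]: (8.62+3.56)/2 × 2 = 12.18
  [5→5.5]: (3.56+2.85)/2 × 0.5 = 1.6025
  Sum = 46.5675 mg/L·h
Tail: C_last/k_e = 2.85/0.449 = 6.347
AUC_0→∞ (sublingual tablet) = 46.5675 + 6.347 = 52.9145 mg/L·h
F = (AUC_ev/D_ev)/(AUC_iv/D_iv) = (52.9145/20)/(87.3/20) = 2.645725/4.365 = 0.6061

F = 0.606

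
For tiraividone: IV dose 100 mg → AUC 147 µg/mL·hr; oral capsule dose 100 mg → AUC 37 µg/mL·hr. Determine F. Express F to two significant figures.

F = (AUC_ev / D_ev) / (AUC_iv / D_iv)
  = (37/100) / (147/100)
  = 0.37 / 1.47 = 0.2517

F = 0.25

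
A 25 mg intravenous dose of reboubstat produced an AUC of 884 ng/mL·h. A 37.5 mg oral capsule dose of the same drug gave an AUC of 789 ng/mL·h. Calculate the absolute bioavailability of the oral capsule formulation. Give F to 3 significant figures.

F = 0.595

F = (AUC_ev / D_ev) / (AUC_iv / D_iv)
  = (789/37.5) / (884/25)
  = 21.04 / 35.36 = 0.5950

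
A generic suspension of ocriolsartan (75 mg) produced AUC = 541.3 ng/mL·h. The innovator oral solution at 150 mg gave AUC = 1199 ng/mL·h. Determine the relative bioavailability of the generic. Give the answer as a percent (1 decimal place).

F_rel = (AUC_test/D_test) / (AUC_ref/D_ref)
      = (541.3/75) / (1199/150)
      = 7.21733 / 7.99333 = 0.9029 = 90.29%

F_rel = 90.3%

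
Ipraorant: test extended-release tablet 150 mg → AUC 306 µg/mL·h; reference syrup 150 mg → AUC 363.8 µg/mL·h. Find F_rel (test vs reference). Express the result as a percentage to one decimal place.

F_rel = 84.1%

F_rel = (AUC_test/D_test) / (AUC_ref/D_ref)
      = (306/150) / (363.8/150)
      = 2.04 / 2.42533 = 0.8411 = 84.11%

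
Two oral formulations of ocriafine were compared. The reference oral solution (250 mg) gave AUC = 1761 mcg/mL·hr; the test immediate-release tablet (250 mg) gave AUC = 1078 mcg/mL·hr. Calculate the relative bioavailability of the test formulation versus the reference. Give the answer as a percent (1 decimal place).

F_rel = 61.2%

F_rel = (AUC_test/D_test) / (AUC_ref/D_ref)
      = (1078/250) / (1761/250)
      = 4.312 / 7.044 = 0.6122 = 61.22%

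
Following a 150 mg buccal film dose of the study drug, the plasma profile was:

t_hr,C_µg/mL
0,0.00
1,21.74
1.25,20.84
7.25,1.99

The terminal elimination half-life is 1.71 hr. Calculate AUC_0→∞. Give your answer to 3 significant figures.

AUC = 89.6 µg/mL·hr

Trapezoidal AUC_0→7.25:
  [0→1]: (0.00+21.74)/2 × 1 = 10.87
  [1→1.25]: (21.74+20.84)/2 × 0.25 = 5.3225
  [1.25→7.25]: (20.84+1.99)/2 × 6 = 68.49
  Sum = 84.6825 µg/mL·hr
k_e = ln2 / t½ = 0.693147 / 1.71 = 0.4053 hr^-1
Extrapolated tail: C_last / k_e = 1.99 / 0.4053 = 4.910
AUC_0→∞ = 84.6825 + 4.910 = 89.5925 µg/mL·hr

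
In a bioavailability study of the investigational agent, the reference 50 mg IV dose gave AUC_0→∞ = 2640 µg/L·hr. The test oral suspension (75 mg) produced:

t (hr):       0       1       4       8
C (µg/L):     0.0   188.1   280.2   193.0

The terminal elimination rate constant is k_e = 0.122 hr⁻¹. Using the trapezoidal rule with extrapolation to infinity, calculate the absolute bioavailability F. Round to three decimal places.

Trapezoidal AUC_0→8 (oral suspension):
  [0→1]: (0.0+188.1)/2 × 1 = 94.05
  [1→4]: (188.1+280.2)/2 × 3 = 702.45
  [4→8]: (280.2+193.0)/2 × 4 = 946.4
  Sum = 1742.9 µg/L·hr
Tail: C_last/k_e = 193.0/0.122 = 1581.967
AUC_0→∞ (oral suspension) = 1742.9 + 1581.967 = 3324.867 µg/L·hr
F = (AUC_ev/D_ev)/(AUC_iv/D_iv) = (3324.867/75)/(2640/50) = 44.33156/52.8 = 0.8396

F = 0.840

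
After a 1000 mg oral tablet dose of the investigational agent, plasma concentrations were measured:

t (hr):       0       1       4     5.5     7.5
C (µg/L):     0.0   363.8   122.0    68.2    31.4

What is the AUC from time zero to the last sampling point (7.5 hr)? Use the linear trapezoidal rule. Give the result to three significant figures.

AUC = 1150 µg/L·hr

Trapezoidal AUC_0→7.5:
  [0→1]: (0.0+363.8)/2 × 1 = 181.9
  [1→4]: (363.8+122.0)/2 × 3 = 728.7
  [4→5.5]: (122.0+68.2)/2 × 1.5 = 142.65
  [5.5→7.5]: (68.2+31.4)/2 × 2 = 99.6
  Sum = 1152.85 µg/L·hr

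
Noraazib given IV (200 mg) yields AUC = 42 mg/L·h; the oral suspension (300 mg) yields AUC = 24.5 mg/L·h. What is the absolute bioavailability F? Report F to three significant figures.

F = 0.389

F = (AUC_ev / D_ev) / (AUC_iv / D_iv)
  = (24.5/300) / (42/200)
  = 0.0816667 / 0.21 = 0.3889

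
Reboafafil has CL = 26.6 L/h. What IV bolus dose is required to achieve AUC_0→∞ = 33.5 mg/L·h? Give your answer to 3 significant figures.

Dose_iv = CL × AUC_0→∞
     = 26.6 × 33.5 = 891.1 mg

Dose = 891 mg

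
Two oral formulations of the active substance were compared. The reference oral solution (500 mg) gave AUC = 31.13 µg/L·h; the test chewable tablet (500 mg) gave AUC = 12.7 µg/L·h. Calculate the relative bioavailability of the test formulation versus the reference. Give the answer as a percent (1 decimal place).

F_rel = (AUC_test/D_test) / (AUC_ref/D_ref)
      = (12.7/500) / (31.13/500)
      = 0.0254 / 0.06226 = 0.4080 = 40.80%

F_rel = 40.8%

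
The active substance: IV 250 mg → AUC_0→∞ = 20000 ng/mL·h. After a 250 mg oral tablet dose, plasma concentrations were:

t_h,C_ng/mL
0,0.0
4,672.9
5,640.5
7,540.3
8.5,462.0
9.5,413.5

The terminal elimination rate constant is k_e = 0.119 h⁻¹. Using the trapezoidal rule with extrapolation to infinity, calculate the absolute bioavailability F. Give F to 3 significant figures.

Trapezoidal AUC_0→9.5 (oral tablet):
  [0→4]: (0.0+672.9)/2 × 4 = 1345.8
  [4→5]: (672.9+640.5)/2 × 1 = 656.7
  [5→7]: (640.5+540.3)/2 × 2 = 1180.8
  [7→8.5]: (540.3+462.0)/2 × 1.5 = 751.725
  [8.5→9.5]: (462.0+413.5)/2 × 1 = 437.75
  Sum = 4372.775 ng/mL·h
Tail: C_last/k_e = 413.5/0.119 = 3474.790
AUC_0→∞ (oral tablet) = 4372.775 + 3474.790 = 7847.565 ng/mL·h
F = (AUC_ev/D_ev)/(AUC_iv/D_iv) = (7847.565/250)/(20000/250) = 31.39026/80 = 0.3924

F = 0.392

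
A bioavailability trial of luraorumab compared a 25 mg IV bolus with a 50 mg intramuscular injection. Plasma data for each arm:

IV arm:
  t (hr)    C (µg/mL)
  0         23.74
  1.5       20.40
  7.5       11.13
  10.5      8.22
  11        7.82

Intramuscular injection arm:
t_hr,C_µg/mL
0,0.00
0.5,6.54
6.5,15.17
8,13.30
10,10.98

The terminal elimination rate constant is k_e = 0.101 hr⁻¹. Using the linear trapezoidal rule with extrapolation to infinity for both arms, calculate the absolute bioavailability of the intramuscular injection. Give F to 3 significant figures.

F = 0.464

Trapezoidal AUC_0→11 (IV):
  [0→1.5]: (23.74+20.40)/2 × 1.5 = 33.105
  [1.5→7.5]: (20.40+11.13)/2 × 6 = 94.59
  [7.5→10.5]: (11.13+8.22)/2 × 3 = 29.025
  [10.5→11]: (8.22+7.82)/2 × 0.5 = 4.01
  Sum = 160.73 µg/mL·hr
IV tail: 7.82/0.101 = 77.426; AUC_iv,0→∞ = 160.73 + 77.426 = 238.156 µg/mL·hr
Trapezoidal AUC_0→10 (intramuscular injection):
  [0→0.5]: (0.00+6.54)/2 × 0.5 = 1.635
  [0.5→6.5]: (6.54+15.17)/2 × 6 = 65.13
  [6.5→8]: (15.17+13.30)/2 × 1.5 = 21.3525
  [8→10]: (13.30+10.98)/2 × 2 = 24.28
  Sum = 112.3975 µg/mL·hr
intramuscular injection tail: 10.98/0.101 = 108.713; AUC_ev,0→∞ = 112.3975 + 108.713 = 221.1105 µg/mL·hr
F = (AUC_ev/D_ev)/(AUC_iv/D_iv) = (221.1105/50)/(238.156/25) = 4.42221/9.52624 = 0.4642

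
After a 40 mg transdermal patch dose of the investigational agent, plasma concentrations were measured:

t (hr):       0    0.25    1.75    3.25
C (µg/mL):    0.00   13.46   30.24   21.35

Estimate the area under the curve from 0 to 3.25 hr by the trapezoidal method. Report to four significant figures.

AUC = 73.15 µg/mL·hr

Trapezoidal AUC_0→3.25:
  [0→0.25]: (0.00+13.46)/2 × 0.25 = 1.6825
  [0.25→1.75]: (13.46+30.24)/2 × 1.5 = 32.775
  [1.75→3.25]: (30.24+21.35)/2 × 1.5 = 38.6925
  Sum = 73.15 µg/mL·hr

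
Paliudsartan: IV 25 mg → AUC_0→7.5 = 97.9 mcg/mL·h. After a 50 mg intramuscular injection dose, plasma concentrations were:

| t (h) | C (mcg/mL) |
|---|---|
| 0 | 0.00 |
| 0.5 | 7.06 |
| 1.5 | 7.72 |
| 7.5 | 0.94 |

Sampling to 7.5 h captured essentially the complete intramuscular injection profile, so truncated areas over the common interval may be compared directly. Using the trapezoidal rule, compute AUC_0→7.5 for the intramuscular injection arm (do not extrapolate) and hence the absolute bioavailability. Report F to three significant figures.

Trapezoidal AUC_0→7.5 (intramuscular injection):
  [0→0.5]: (0.00+7.06)/2 × 0.5 = 1.765
  [0.5→1.5]: (7.06+7.72)/2 × 1 = 7.39
  [1.5→7.5]: (7.72+0.94)/2 × 6 = 25.98
  Sum = 35.135 mcg/mL·h
F = (AUC_ev/D_ev)/(AUC_iv/D_iv) = (35.135/50)/(97.9/25) = 0.7027/3.916 = 0.1794

F = 0.179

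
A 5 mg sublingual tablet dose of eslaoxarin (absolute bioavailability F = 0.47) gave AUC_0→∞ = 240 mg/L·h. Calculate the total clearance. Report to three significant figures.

CL = F × Dose / AUC_0→∞
   = 0.47 × 5 / 240 = 0.00979167 L/h

CL = 0.00979 L/h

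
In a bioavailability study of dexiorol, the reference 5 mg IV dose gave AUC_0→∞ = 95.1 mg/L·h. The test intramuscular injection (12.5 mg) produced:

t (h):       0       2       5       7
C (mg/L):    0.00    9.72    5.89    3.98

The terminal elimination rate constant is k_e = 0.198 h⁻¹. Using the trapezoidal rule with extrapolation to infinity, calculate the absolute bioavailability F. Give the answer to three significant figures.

F = 0.265

Trapezoidal AUC_0→7 (intramuscular injection):
  [0→2]: (0.00+9.72)/2 × 2 = 9.72
  [2→5]: (9.72+5.89)/2 × 3 = 23.415
  [5→7]: (5.89+3.98)/2 × 2 = 9.87
  Sum = 43.005 mg/L·h
Tail: C_last/k_e = 3.98/0.198 = 20.101
AUC_0→∞ (intramuscular injection) = 43.005 + 20.101 = 63.106 mg/L·h
F = (AUC_ev/D_ev)/(AUC_iv/D_iv) = (63.106/12.5)/(95.1/5) = 5.04848/19.02 = 0.2654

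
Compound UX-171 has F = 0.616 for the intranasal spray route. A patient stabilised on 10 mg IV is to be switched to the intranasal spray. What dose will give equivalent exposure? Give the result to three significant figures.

D_intranasal = 16.2 mg

For equal systemic exposure: F × D_ev = D_iv
D_ev = D_iv / F = 10 / 0.616 = 16.2338 mg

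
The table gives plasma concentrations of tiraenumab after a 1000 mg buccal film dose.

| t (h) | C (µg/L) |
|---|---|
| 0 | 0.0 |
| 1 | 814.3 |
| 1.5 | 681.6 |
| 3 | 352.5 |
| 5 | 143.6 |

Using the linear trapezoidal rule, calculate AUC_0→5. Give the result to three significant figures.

Trapezoidal AUC_0→5:
  [0→1]: (0.0+814.3)/2 × 1 = 407.15
  [1→1.5]: (814.3+681.6)/2 × 0.5 = 373.975
  [1.5→3]: (681.6+352.5)/2 × 1.5 = 775.575
  [3→5]: (352.5+143.6)/2 × 2 = 496.1
  Sum = 2052.8 µg/L·h

AUC = 2050 µg/L·h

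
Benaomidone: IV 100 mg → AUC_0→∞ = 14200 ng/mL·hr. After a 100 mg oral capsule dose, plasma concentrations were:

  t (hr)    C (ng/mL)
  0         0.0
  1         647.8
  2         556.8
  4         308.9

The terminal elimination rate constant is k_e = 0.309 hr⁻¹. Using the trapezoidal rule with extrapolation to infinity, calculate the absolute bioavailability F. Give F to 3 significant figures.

F = 0.197

Trapezoidal AUC_0→4 (oral capsule):
  [0→1]: (0.0+647.8)/2 × 1 = 323.9
  [1→2]: (647.8+556.8)/2 × 1 = 602.3
  [2→4]: (556.8+308.9)/2 × 2 = 865.7
  Sum = 1791.9 ng/mL·hr
Tail: C_last/k_e = 308.9/0.309 = 999.676
AUC_0→∞ (oral capsule) = 1791.9 + 999.676 = 2791.576 ng/mL·hr
F = (AUC_ev/D_ev)/(AUC_iv/D_iv) = (2791.576/100)/(14200/100) = 27.91576/142 = 0.1966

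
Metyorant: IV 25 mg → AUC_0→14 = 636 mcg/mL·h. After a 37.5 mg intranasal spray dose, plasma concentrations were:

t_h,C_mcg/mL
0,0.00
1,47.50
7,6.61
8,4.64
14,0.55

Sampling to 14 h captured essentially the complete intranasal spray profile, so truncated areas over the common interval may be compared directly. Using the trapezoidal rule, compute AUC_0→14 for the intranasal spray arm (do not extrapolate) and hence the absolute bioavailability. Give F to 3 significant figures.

F = 0.217

Trapezoidal AUC_0→14 (intranasal spray):
  [0→1]: (0.00+47.50)/2 × 1 = 23.75
  [1→7]: (47.50+6.61)/2 × 6 = 162.33
  [7→8]: (6.61+4.64)/2 × 1 = 5.625
  [8→14]: (4.64+0.55)/2 × 6 = 15.57
  Sum = 207.275 mcg/mL·h
F = (AUC_ev/D_ev)/(AUC_iv/D_iv) = (207.275/37.5)/(636/25) = 5.52733/25.44 = 0.2173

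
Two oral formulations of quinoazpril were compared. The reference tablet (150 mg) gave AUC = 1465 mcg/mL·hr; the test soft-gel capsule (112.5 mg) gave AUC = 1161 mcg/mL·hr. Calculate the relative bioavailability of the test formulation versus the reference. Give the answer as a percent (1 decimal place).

F_rel = 105.7%

F_rel = (AUC_test/D_test) / (AUC_ref/D_ref)
      = (1161/112.5) / (1465/150)
      = 10.32 / 9.76667 = 1.0567 = 105.67%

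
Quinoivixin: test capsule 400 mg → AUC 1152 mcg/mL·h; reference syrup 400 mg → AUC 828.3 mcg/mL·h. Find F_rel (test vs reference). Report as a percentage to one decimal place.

F_rel = 139.1%

F_rel = (AUC_test/D_test) / (AUC_ref/D_ref)
      = (1152/400) / (828.3/400)
      = 2.88 / 2.07075 = 1.3908 = 139.08%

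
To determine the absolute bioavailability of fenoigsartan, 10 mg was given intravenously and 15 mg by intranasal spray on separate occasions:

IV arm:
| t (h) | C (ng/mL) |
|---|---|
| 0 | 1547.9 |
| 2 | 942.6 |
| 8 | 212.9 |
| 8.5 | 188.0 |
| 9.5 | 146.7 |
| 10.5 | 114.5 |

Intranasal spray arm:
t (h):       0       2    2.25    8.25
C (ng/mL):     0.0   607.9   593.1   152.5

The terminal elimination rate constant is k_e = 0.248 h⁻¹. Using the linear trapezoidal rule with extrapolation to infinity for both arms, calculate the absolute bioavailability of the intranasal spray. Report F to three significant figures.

F = 0.353

Trapezoidal AUC_0→10.5 (IV):
  [0→2]: (1547.9+942.6)/2 × 2 = 2490.5
  [2→8]: (942.6+212.9)/2 × 6 = 3466.5
  [8→8.5]: (212.9+188.0)/2 × 0.5 = 100.225
  [8.5→9.5]: (188.0+146.7)/2 × 1 = 167.35
  [9.5→10.5]: (146.7+114.5)/2 × 1 = 130.6
  Sum = 6355.175 ng/mL·h
IV tail: 114.5/0.248 = 461.694; AUC_iv,0→∞ = 6355.175 + 461.694 = 6816.869 ng/mL·h
Trapezoidal AUC_0→8.25 (intranasal spray):
  [0→2]: (0.0+607.9)/2 × 2 = 607.9
  [2→2.25]: (607.9+593.1)/2 × 0.25 = 150.125
  [2.25→8.25]: (593.1+152.5)/2 × 6 = 2236.8
  Sum = 2994.825 ng/mL·h
intranasal spray tail: 152.5/0.248 = 614.919; AUC_ev,0→∞ = 2994.825 + 614.919 = 3609.744 ng/mL·h
F = (AUC_ev/D_ev)/(AUC_iv/D_iv) = (3609.744/15)/(6816.869/10) = 240.6496/681.6869 = 0.3530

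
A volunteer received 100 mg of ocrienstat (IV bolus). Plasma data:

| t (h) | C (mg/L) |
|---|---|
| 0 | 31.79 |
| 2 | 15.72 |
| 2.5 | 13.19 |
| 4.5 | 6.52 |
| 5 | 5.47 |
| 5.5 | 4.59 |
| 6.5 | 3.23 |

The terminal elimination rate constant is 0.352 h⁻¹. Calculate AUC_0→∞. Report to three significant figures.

Trapezoidal AUC_0→6.5:
  [0→2]: (31.79+15.72)/2 × 2 = 47.51
  [2→2.5]: (15.72+13.19)/2 × 0.5 = 7.2275
  [2.5→4.5]: (13.19+6.52)/2 × 2 = 19.71
  [4.5→5]: (6.52+5.47)/2 × 0.5 = 2.9975
  [5→5.5]: (5.47+4.59)/2 × 0.5 = 2.515
  [5.5→6.5]: (4.59+3.23)/2 × 1 = 3.91
  Sum = 83.87 mg/L·h
Extrapolated tail: C_last / k_e = 3.23 / 0.352 = 9.176
AUC_0→∞ = 83.87 + 9.176 = 93.046 mg/L·h

AUC = 93.0 mg/L·h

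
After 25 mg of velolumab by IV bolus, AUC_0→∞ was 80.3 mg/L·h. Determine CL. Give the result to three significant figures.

CL = Dose_iv / AUC_0→∞
   = 25 / 80.3 = 0.311333 L/h

CL = 0.311 L/h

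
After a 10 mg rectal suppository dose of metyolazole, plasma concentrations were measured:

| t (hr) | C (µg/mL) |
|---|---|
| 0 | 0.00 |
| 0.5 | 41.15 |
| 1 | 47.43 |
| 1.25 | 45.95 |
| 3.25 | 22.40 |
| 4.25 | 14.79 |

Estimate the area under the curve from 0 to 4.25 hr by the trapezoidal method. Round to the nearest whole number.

Trapezoidal AUC_0→4.25:
  [0→0.5]: (0.00+41.15)/2 × 0.5 = 10.2875
  [0.5→1]: (41.15+47.43)/2 × 0.5 = 22.145
  [1→1.25]: (47.43+45.95)/2 × 0.25 = 11.6725
  [1.25→3.25]: (45.95+22.40)/2 × 2 = 68.35
  [3.25→4.25]: (22.40+14.79)/2 × 1 = 18.595
  Sum = 131.05 µg/mL·hr

AUC = 131 µg/mL·hr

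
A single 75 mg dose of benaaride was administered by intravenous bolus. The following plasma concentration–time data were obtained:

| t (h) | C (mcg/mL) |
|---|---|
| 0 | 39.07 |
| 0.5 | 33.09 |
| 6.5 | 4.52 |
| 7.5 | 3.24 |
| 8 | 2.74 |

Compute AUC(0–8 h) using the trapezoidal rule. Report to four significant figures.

Trapezoidal AUC_0→8:
  [0→0.5]: (39.07+33.09)/2 × 0.5 = 18.04
  [0.5→6.5]: (33.09+4.52)/2 × 6 = 112.83
  [6.5→7.5]: (4.52+3.24)/2 × 1 = 3.88
  [7.5→8]: (3.24+2.74)/2 × 0.5 = 1.495
  Sum = 136.245 mcg/mL·h

AUC = 136.2 mcg/mL·h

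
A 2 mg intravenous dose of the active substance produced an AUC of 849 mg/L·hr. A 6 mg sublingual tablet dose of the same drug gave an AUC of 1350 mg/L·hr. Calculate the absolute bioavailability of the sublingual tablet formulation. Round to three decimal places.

F = 0.530

F = (AUC_ev / D_ev) / (AUC_iv / D_iv)
  = (1350/6) / (849/2)
  = 225 / 424.5 = 0.5300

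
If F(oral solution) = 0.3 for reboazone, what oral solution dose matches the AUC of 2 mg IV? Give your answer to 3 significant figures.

For equal systemic exposure: F × D_ev = D_iv
D_ev = D_iv / F = 2 / 0.3 = 6.66667 mg

D_oral = 6.67 mg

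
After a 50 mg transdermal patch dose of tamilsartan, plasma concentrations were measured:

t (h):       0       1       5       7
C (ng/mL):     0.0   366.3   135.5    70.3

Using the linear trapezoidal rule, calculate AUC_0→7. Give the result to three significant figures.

AUC = 1390 ng/mL·h

Trapezoidal AUC_0→7:
  [0→1]: (0.0+366.3)/2 × 1 = 183.15
  [1→5]: (366.3+135.5)/2 × 4 = 1003.6
  [5→7]: (135.5+70.3)/2 × 2 = 205.8
  Sum = 1392.55 ng/mL·h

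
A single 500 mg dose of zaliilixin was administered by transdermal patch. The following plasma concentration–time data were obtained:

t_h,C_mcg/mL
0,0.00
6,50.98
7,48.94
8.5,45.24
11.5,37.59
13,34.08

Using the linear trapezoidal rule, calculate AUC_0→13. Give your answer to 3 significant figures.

Trapezoidal AUC_0→13:
  [0→6]: (0.00+50.98)/2 × 6 = 152.94
  [6→7]: (50.98+48.94)/2 × 1 = 49.96
  [7→8.5]: (48.94+45.24)/2 × 1.5 = 70.635
  [8.5→11.5]: (45.24+37.59)/2 × 3 = 124.245
  [11.5→13]: (37.59+34.08)/2 × 1.5 = 53.7525
  Sum = 451.5325 mcg/mL·h

AUC = 452 mcg/mL·h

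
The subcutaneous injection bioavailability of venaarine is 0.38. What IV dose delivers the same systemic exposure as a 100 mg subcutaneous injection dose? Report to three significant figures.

D_iv = 38.0 mg

Systemic exposure from an extravascular dose = F × D_ev, so the equivalent IV dose is F × D_ev.
D_iv = F × D_ev = 0.38 × 100 = 38 mg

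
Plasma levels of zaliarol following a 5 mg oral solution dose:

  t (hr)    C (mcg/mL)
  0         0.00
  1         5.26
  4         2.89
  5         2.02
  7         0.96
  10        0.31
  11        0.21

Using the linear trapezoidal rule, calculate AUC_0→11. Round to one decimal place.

AUC = 22.5 mcg/mL·hr

Trapezoidal AUC_0→11:
  [0→1]: (0.00+5.26)/2 × 1 = 2.63
  [1→4]: (5.26+2.89)/2 × 3 = 12.225
  [4→5]: (2.89+2.02)/2 × 1 = 2.455
  [5→7]: (2.02+0.96)/2 × 2 = 2.98
  [7→10]: (0.96+0.31)/2 × 3 = 1.905
  [10→11]: (0.31+0.21)/2 × 1 = 0.26
  Sum = 22.455 mcg/mL·hr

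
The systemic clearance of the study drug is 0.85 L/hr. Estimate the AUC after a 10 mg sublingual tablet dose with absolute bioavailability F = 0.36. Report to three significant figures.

AUC_0→∞ = F × Dose / CL
        = 0.36 × 10 / 0.85 = 4.23529 mg/L·hr

AUC = 4.24 mg/L·hr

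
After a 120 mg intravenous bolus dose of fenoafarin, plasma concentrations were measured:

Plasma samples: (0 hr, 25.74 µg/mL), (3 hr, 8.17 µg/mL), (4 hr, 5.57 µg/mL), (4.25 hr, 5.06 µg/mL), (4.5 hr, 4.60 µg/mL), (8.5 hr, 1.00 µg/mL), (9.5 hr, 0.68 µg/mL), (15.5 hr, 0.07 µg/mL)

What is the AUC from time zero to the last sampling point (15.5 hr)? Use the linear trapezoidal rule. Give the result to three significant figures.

AUC = 74.6 µg/mL·hr

Trapezoidal AUC_0→15.5:
  [0→3]: (25.74+8.17)/2 × 3 = 50.865
  [3→4]: (8.17+5.57)/2 × 1 = 6.87
  [4→4.25]: (5.57+5.06)/2 × 0.25 = 1.32875
  [4.25→4.5]: (5.06+4.60)/2 × 0.25 = 1.2075
  [4.5→8.5]: (4.60+1.00)/2 × 4 = 11.2
  [8.5→9.5]: (1.00+0.68)/2 × 1 = 0.84
  [9.5→15.5]: (0.68+0.07)/2 × 6 = 2.25
  Sum = 74.56125 µg/mL·hr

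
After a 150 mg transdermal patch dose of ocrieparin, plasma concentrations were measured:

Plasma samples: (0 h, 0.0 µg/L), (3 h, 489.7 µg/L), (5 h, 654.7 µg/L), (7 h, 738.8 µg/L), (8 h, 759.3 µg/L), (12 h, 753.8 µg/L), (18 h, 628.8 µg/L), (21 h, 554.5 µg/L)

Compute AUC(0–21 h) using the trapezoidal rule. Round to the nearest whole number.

AUC = 12970 µg/L·h

Trapezoidal AUC_0→21:
  [0→3]: (0.0+489.7)/2 × 3 = 734.55
  [3→5]: (489.7+654.7)/2 × 2 = 1144.4
  [5→7]: (654.7+738.8)/2 × 2 = 1393.5
  [7→8]: (738.8+759.3)/2 × 1 = 749.05
  [8→12]: (759.3+753.8)/2 × 4 = 3026.2
  [12→18]: (753.8+628.8)/2 × 6 = 4147.8
  [18→21]: (628.8+554.5)/2 × 3 = 1774.95
  Sum = 12970.45 µg/L·h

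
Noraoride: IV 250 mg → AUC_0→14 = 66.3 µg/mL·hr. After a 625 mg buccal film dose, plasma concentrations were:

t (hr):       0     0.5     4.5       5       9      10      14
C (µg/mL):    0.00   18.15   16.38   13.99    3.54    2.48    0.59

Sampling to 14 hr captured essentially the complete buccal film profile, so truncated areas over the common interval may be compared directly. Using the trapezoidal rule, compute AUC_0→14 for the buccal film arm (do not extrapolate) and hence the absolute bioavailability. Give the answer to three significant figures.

F = 0.757

Trapezoidal AUC_0→14 (buccal film):
  [0→0.5]: (0.00+18.15)/2 × 0.5 = 4.5375
  [0.5→4.5]: (18.15+16.38)/2 × 4 = 69.06
  [4.5→5]: (16.38+13.99)/2 × 0.5 = 7.5925
  [5→9]: (13.99+3.54)/2 × 4 = 35.06
  [9→10]: (3.54+2.48)/2 × 1 = 3.01
  [10→14]: (2.48+0.59)/2 × 4 = 6.14
  Sum = 125.4 µg/mL·hr
F = (AUC_ev/D_ev)/(AUC_iv/D_iv) = (125.4/625)/(66.3/250) = 0.20064/0.2652 = 0.7566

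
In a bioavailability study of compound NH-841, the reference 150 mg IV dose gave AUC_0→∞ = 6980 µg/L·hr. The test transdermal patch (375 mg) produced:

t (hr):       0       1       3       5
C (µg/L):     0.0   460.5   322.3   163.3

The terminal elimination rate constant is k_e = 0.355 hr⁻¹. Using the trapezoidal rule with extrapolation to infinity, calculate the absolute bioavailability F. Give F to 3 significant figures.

Trapezoidal AUC_0→5 (transdermal patch):
  [0→1]: (0.0+460.5)/2 × 1 = 230.25
  [1→3]: (460.5+322.3)/2 × 2 = 782.8
  [3→5]: (322.3+163.3)/2 × 2 = 485.6
  Sum = 1498.65 µg/L·hr
Tail: C_last/k_e = 163.3/0.355 = 460.000
AUC_0→∞ (transdermal patch) = 1498.65 + 460.000 = 1958.65 µg/L·hr
F = (AUC_ev/D_ev)/(AUC_iv/D_iv) = (1958.65/375)/(6980/150) = 5.22307/46.5333 = 0.1122

F = 0.112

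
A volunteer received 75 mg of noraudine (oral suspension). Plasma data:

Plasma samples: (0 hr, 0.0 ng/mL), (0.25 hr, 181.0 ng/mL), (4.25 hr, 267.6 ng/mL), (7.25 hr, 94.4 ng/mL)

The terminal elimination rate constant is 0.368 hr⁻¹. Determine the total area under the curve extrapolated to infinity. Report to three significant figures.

AUC = 1720 ng/mL·hr

Trapezoidal AUC_0→7.25:
  [0→0.25]: (0.0+181.0)/2 × 0.25 = 22.625
  [0.25→4.25]: (181.0+267.6)/2 × 4 = 897.2
  [4.25→7.25]: (267.6+94.4)/2 × 3 = 543.0
  Sum = 1462.825 ng/mL·hr
Extrapolated tail: C_last / k_e = 94.4 / 0.368 = 256.522
AUC_0→∞ = 1462.825 + 256.522 = 1719.347 ng/mL·hr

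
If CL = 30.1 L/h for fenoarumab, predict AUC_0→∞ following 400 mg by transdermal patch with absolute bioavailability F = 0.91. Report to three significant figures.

AUC_0→∞ = F × Dose / CL
        = 0.91 × 400 / 30.1 = 12.093 mg/L·h

AUC = 12.1 mg/L·h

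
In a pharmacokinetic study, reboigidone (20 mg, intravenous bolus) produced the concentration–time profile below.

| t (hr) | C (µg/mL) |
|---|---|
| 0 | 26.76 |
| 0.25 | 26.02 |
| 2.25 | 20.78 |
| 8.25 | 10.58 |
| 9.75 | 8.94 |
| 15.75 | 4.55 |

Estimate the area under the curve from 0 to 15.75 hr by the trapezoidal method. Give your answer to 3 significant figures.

Trapezoidal AUC_0→15.75:
  [0→0.25]: (26.76+26.02)/2 × 0.25 = 6.5975
  [0.25→2.25]: (26.02+20.78)/2 × 2 = 46.8
  [2.25→8.25]: (20.78+10.58)/2 × 6 = 94.08
  [8.25→9.75]: (10.58+8.94)/2 × 1.5 = 14.64
  [9.75→15.75]: (8.94+4.55)/2 × 6 = 40.47
  Sum = 202.5875 µg/mL·hr

AUC = 203 µg/mL·hr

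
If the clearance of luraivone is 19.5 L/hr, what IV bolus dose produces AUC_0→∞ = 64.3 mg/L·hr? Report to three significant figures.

Dose_iv = CL × AUC_0→∞
     = 19.5 × 64.3 = 1253.85 mg

Dose = 1250 mg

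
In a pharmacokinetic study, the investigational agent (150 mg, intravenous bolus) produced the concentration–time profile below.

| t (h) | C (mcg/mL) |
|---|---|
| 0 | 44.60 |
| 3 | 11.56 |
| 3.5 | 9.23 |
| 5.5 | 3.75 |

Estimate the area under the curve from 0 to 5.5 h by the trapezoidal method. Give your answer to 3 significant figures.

Trapezoidal AUC_0→5.5:
  [0→3]: (44.60+11.56)/2 × 3 = 84.24
  [3→3.5]: (11.56+9.23)/2 × 0.5 = 5.1975
  [3.5→5.5]: (9.23+3.75)/2 × 2 = 12.98
  Sum = 102.4175 mcg/mL·h

AUC = 102 mcg/mL·h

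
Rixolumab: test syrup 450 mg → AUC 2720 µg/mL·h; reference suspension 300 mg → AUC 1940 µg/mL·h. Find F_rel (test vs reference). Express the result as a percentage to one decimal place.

F_rel = (AUC_test/D_test) / (AUC_ref/D_ref)
      = (2720/450) / (1940/300)
      = 6.04444 / 6.46667 = 0.9347 = 93.47%

F_rel = 93.5%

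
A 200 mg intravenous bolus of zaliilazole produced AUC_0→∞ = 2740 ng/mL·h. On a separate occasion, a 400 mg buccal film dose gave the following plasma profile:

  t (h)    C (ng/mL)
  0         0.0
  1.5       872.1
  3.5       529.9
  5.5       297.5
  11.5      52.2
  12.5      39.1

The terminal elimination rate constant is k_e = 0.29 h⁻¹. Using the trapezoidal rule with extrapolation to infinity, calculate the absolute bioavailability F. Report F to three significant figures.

Trapezoidal AUC_0→12.5 (buccal film):
  [0→1.5]: (0.0+872.1)/2 × 1.5 = 654.075
  [1.5→3.5]: (872.1+529.9)/2 × 2 = 1402.0
  [3.5→5.5]: (529.9+297.5)/2 × 2 = 827.4
  [5.5→11.5]: (297.5+52.2)/2 × 6 = 1049.1
  [11.5→12.5]: (52.2+39.1)/2 × 1 = 45.65
  Sum = 3978.225 ng/mL·h
Tail: C_last/k_e = 39.1/0.29 = 134.828
AUC_0→∞ (buccal film) = 3978.225 + 134.828 = 4113.053 ng/mL·h
F = (AUC_ev/D_ev)/(AUC_iv/D_iv) = (4113.053/400)/(2740/200) = 10.2826/13.7 = 0.7506

F = 0.751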